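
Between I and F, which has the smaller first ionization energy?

F is in period 2, group 17; I is in period 5, group 17.
First ionization energy rises across a period (greater Z_eff holds electrons more tightly) and falls down a group (valence electrons are farther from the nucleus).
All are in group 17, so first ionization energy increases up the group.
So I has the smaller first ionization energy (I < F).

I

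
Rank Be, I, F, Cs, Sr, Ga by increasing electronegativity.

Cs < Sr < Be < Ga < I < F

EN rises left→right (higher Z_eff, smaller atoms) and falls top→bottom (larger, more shielded atoms).
Here both period and group differ, so the two effects have to be weighed against each other.
Sr > Cs: relative to Cs, both the across-period and down-group shifts push Sr's electronegativity up.
Be > Sr: they share group 2; the group trend gives Be the larger value.
Ga > Be: the two effects oppose for this pair; the across-period effect wins (1.81 vs 1.57).
I > Ga: period and group pull opposite ways; the across-period shift dominates (2.66 vs 1.81).
F > I: F sits above I in group 17, so the down-group effect alone puts F higher.
Approximate values (Pauling): Be 1.57, F 3.98, Ga 1.81, Sr 0.95, I 2.66, Cs 0.79.
So from lowest to highest: Cs < Sr < Be < Ga < I < F.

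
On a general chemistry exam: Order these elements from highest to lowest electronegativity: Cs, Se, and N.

N > Se > Cs

N is in period 2, group 15; Se is in period 4, group 16; Cs is in period 6, group 1.
Smaller atoms with higher effective nuclear charge are more electronegative.
Neither a single period nor a single group — weigh both effects.
Se > Cs: both effects reinforce here, so Se is clearly the higher of the two.
N > Se: the two effects oppose for this pair; the down-group effect wins (3.04 vs 2.55).
Tabulated electronegativity (Pauling): N 3.04, Se 2.55, Cs 0.79.
So from highest to lowest: N > Se > Cs.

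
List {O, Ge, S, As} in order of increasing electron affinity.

As < Ge < O < S

O is in period 2, group 16; S is in period 3, group 16; Ge is in period 4, group 14; As is in period 4, group 15.
EA tends to increase across a period and decrease down a group, though the pattern is less regular than for IE or radius.
Neither a single period nor a single group — weigh both effects.
Ge > As: this pair runs against the simple trend — see the exception note.
O > Ge: relative to Ge, both the across-period and down-group shifts push O's electron affinity up.
S > O: this pair runs against the simple trend — see the exception note.
Note the exception: Ge has a higher electron affinity than As, contrary to the simple trend — adding an electron to As's half-filled 4p³ is unfavourable, so Ge (4p²) has the more exothermic EA.
Note the exception: S has a higher electron affinity than O, contrary to the simple trend — the compact 2p subshell of O repels the added electron more than S's larger 3p does.
Tabulated electron affinity (kJ/mol): O 141, S 200, Ge 119, As 78.
So from lowest to highest: As < Ge < O < S.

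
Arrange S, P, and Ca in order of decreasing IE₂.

The second ionization energy removes an electron from the +1 ion. For each element: S⁺ still has 5 valence electrons; P⁺ still has 4 valence electrons; Ca⁺ still has 1 valence electron.
All are still removing valence electrons, so compare the +1 ions as you would atoms: IE_2 generally rises across a period (higher Z_eff) and falls down a group (larger shell), subject to the usual subshell exceptions.
Valence configurations: S⁺ [Ne]3s²3p³, P⁺ [Ne]3s²3p², Ca⁺ [Ar]4s¹.
The numbers (kJ/mol): S 2252, P 1907, Ca 1145.
So the second ionization energies run Ca < P < S.

S > P > Ca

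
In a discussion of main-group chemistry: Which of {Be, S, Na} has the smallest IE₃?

S

IE_3 is the cost of taking one more electron from the +2 cation: Be²⁺ is the bare [He] core; S²⁺ still has 4 valence electrons; Na²⁺ is already 1 electron into the core.
Core electrons are held far more tightly than valence electrons, so Na and Be top the IE_3 order.
Tabulated IE_3 (kJ/mol): Be 14849, S 3357, Na 6910.
Putting it together, IE_3: S < Na < Be.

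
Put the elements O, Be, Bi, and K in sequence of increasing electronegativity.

K < Be < Bi < O

Be is in period 2, group 2; O is in period 2, group 16; K is in period 4, group 1; Bi is in period 6, group 15.
EN rises left→right (higher Z_eff, smaller atoms) and falls top→bottom (larger, more shielded atoms).
Neither a single period nor a single group — weigh both effects.
Be > K: relative to K, both the across-period and down-group shifts push Be's electronegativity up.
Bi > Be: the two effects oppose for this pair; the across-period effect wins (2.02 vs 1.57).
O > Bi: both effects reinforce here, so O is clearly the higher of the two.
Approximate values (Pauling): Be 1.57, O 3.44, K 0.82, Bi 2.02.
So from lowest to highest: K < Be < Bi < O.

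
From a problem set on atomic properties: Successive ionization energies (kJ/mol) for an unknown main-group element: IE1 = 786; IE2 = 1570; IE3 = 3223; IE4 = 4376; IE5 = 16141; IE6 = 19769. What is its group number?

Group 14

Look for the largest jump between consecutive ionization energies: IE5/IE4 ≈ 3.7, far larger than any earlier ratio.
That jump marks the point where a core electron is being removed. So the atom has 4 valence electrons.
A main-group element with 4 valence electrons is in group 14.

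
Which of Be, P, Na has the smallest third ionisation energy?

P

Consider each +2 ion: Be²⁺ is the bare [He] core; P²⁺ still has 3 valence electrons; Na²⁺ is already 1 electron into the core.
Pulling an electron out of a noble-gas core costs far more than removing a remaining valence electron, so Na and Be sit at the high end of IE_3.
Approximate IE_3 values (kJ/mol): Be 14849, P 2914, Na 6910.
Hence IE_3: P < Na < Be.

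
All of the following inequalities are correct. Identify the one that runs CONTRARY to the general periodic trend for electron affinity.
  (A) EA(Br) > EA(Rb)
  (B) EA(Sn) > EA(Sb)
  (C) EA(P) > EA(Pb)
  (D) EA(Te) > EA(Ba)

The general trend: electron affinity increases across a period and decreases down a group.
(A) Br (period 4, group 17) vs Rb (period 5, group 1): the stated order agrees with the simple trend.
(B) Sn (period 5, group 14) vs Sb (period 5, group 15): the stated order contradicts the simple trend.
(C) P (period 3, group 15) vs Pb (period 6, group 14): the stated order agrees with the simple trend.
(D) Te (period 5, group 16) vs Ba (period 6, group 2): the stated order agrees with the simple trend.
The exception is (B): adding an electron to Sb's half-filled 5p³ is unfavourable, so Sn has the more exothermic EA.

(B)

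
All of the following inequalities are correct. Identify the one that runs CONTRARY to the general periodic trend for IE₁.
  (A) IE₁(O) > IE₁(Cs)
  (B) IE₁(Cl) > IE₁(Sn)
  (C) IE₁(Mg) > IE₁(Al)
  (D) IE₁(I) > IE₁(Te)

(C)

The general trend: IE₁ increases across a period and decreases down a group.
(A) O (period 2, group 16) vs Cs (period 6, group 1): the stated order agrees with the simple trend.
(B) Cl (period 3, group 17) vs Sn (period 5, group 14): the stated order agrees with the simple trend.
(C) Mg (period 3, group 2) vs Al (period 3, group 13): the stated order contradicts the simple trend.
(D) I (period 5, group 17) vs Te (period 5, group 16): the stated order agrees with the simple trend.
The exception is (C): Al's single 3p electron is easier to remove than one from Mg's filled 3s².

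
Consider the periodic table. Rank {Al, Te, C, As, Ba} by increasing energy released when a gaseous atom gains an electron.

C is in period 2, group 14; Al is in period 3, group 13; As is in period 4, group 15; Te is in period 5, group 16; Ba is in period 6, group 2.
Atoms with high Z_eff and room in the valence shell (especially the halogens) have the most exothermic electron affinities.
Here both period and group differ, so the two effects have to be weighed against each other.
Al > Ba: relative to Ba, both the across-period and down-group shifts push Al's electron affinity up.
As > Al: the two effects oppose for this pair; the across-period effect wins (78 vs 42 kJ/mol).
C > As: period and group pull opposite ways; the down-group shift dominates (122 vs 78 kJ/mol).
Te > C: period and group pull opposite ways; the across-period shift dominates (190 vs 122 kJ/mol).
Approximate values (kJ/mol): C 122, Al 42, As 78, Te 190, Ba 14.
So from lowest to highest: Ba < Al < As < C < Te.

Ba < Al < As < C < Te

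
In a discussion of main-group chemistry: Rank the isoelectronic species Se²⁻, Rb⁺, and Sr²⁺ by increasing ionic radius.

Sr²⁺ < Rb⁺ < Se²⁻

All of these have 36 electrons, so size is governed by nuclear charge alone: the more protons, the stronger the pull on the same electron cloud, and the smaller the ion.
Nuclear charges: Sr²⁺ (Z=38), Rb⁺ (Z=37), Se²⁻ (Z=34).
Smallest to largest: Sr²⁺ < Rb⁺ < Se²⁻.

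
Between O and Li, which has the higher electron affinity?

O

Atoms with high Z_eff and room in the valence shell (especially the halogens) have the most exothermic electron affinities.
All lie in period 2, so electron affinity increases left to right.
So O has the higher electron affinity (O > Li).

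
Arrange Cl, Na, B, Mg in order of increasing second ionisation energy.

The second ionization energy removes an electron from the +1 ion. For each element: Cl⁺ still has 6 valence electrons; Na⁺ is the bare [Ne] core; B⁺ still has 2 valence electrons; Mg⁺ still has 1 valence electron.
Core electrons are held far more tightly than valence electrons, so Na tops the IE_2 order.
Valence configurations: Cl⁺ [Ne]3s²3p⁴, B⁺ [He]2s², Mg⁺ [Ne]3s¹.
Tabulated IE_2 (kJ/mol): Cl 2298, Na 4562, B 2427, Mg 1451.
So the second ionization energies run Mg < Cl < B < Na.

Mg < Cl < B < Na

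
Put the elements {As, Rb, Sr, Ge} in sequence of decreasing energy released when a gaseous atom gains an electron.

Ge, As, Rb, Sr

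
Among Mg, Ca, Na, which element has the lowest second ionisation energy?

Ca

After 1 electron has been removed, what remains? Mg⁺ still has 1 valence electron; Ca⁺ still has 1 valence electron; Na⁺ is the bare [Ne] core.
Core electrons are held far more tightly than valence electrons, so Na tops the IE_2 order.
Valence configurations: Mg⁺ [Ne]3s¹, Ca⁺ [Ar]4s¹.
Tabulated IE_2 (kJ/mol): Mg 1451, Ca 1145, Na 4562.
Overall IE_2 order: Ca < Mg < Na.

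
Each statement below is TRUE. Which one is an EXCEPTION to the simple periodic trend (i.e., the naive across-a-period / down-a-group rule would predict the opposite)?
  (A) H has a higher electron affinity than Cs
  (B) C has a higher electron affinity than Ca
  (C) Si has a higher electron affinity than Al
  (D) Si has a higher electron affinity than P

(D)

The general trend: electron affinity increases across a period and decreases down a group.
(A) H (period 1, group 1) vs Cs (period 6, group 1): the stated order agrees with the simple trend.
(B) C (period 2, group 14) vs Ca (period 4, group 2): the stated order agrees with the simple trend.
(C) Si (period 3, group 14) vs Al (period 3, group 13): the stated order agrees with the simple trend.
(D) Si (period 3, group 14) vs P (period 3, group 15): the stated order contradicts the simple trend.
The exception is (D): adding an electron to P's half-filled 3p³ is unfavourable, so Si (3p²) has the more exothermic EA.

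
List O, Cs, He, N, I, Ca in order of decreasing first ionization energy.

He > N > O > I > Ca > Cs

He is in period 1, group 18; N is in period 2, group 15; O is in period 2, group 16; Ca is in period 4, group 2; I is in period 5, group 17; Cs is in period 6, group 1.
Across a period the outer electron is held more tightly (higher IE₁); down a group it sits in a higher shell, more shielded, and comes off more easily.
These span different periods and groups, so the two trends combine.
Ca > Cs: both effects reinforce here, so Ca is clearly the higher of the two.
I > Ca: period and group pull opposite ways; the across-period shift dominates (1008 vs 590 kJ/mol).
O > I: period and group pull opposite ways; the down-group shift dominates (1314 vs 1008 kJ/mol).
N > O: this pair runs against the simple trend — see the exception note.
He > N: relative to N, both the across-period and down-group shifts push He's first ionization energy up.
Note the exception: N has a higher first ionization energy than O, contrary to the simple trend — pairing an electron in O's 2p⁴ costs repulsion energy, so O ionizes more easily than half-filled N (2p³).
For reference (kJ/mol): He 2372, N 1402, O 1314, Ca 590, I 1008, Cs 376.
So from highest to lowest: He > N > O > I > Ca > Cs.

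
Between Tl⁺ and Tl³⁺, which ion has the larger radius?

Both ions have Z = 81 protons, but Tl³⁺ has lost more electrons, so its remaining electrons feel a larger effective nuclear charge per electron and are pulled in more tightly.
Higher positive charge → smaller ion, so Tl⁺ > Tl³⁺.

Tl⁺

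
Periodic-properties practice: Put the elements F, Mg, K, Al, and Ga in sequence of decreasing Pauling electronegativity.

F > Ga > Al > Mg > K

F is in period 2, group 17; Mg is in period 3, group 2; Al is in period 3, group 13; K is in period 4, group 1; Ga is in period 4, group 13.
Electronegativity increases across a period and decreases down a group, tracking effective nuclear charge and atomic size.
These span different periods and groups, so the two trends combine.
Mg > K: relative to K, both the across-period and down-group shifts push Mg's electronegativity up.
Al > Mg: both are in period 3; the period trend gives Al the larger value.
Ga > Al: this pair runs against the simple trend — see the exception note.
F > Ga: both effects reinforce here, so F is clearly the higher of the two.
Note the exception: Ga has a higher electronegativity than Al, contrary to the simple trend — poor shielding by filled d (and f) subshells raises the heavier element's effective nuclear charge more than the simple down-group trend predicts.
Approximate values (Pauling): F 3.98, Mg 1.31, Al 1.61, K 0.82, Ga 1.81.
So from highest to lowest: F > Ga > Al > Mg > K.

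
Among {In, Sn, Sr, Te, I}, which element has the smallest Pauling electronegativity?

Sr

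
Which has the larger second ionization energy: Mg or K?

After 1 electron has been removed, what remains? Mg⁺ still has 1 valence electron; K⁺ is the bare [Ar] core.
Core electrons are held far more tightly than valence electrons, so K tops the IE_2 order.
The numbers (kJ/mol): Mg 1451, K 3052.
Putting it together, IE_2: Mg < K.

K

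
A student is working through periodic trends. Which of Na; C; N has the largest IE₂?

Na

The second ionization energy removes an electron from the +1 ion. For each element: Na⁺ is the bare [Ne] core; C⁺ still has 3 valence electrons; N⁺ still has 4 valence electrons.
Breaking into a closed-shell core is much more expensive than removing a leftover valence electron — Na has the largest IE_2 here.
Valence configurations: C⁺ [He]2s²2p¹, N⁺ [He]2s²2p².
The numbers (kJ/mol): Na 4562, C 2353, N 2856.
Hence IE_2: C < N < Na.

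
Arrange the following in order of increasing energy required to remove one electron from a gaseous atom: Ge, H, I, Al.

Al < Ge < I < H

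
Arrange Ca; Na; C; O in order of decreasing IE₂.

Na > O > C > Ca

Consider each +1 ion: Ca⁺ still has 1 valence electron; Na⁺ is the bare [Ne] core; C⁺ still has 3 valence electrons; O⁺ still has 5 valence electrons.
Breaking into a closed-shell core is much more expensive than removing a leftover valence electron — Na has the largest IE_2 here.
Valence configurations: Ca⁺ [Ar]4s¹, C⁺ [He]2s²2p¹, O⁺ [He]2s²2p³.
Approximate IE_2 values (kJ/mol): Ca 1145, Na 4562, C 2353, O 3388.
Putting it together, IE_2: Ca < C < O < Na.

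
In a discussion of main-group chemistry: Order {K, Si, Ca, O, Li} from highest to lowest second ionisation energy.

Consider each +1 ion: K⁺ is the bare [Ar] core; Si⁺ still has 3 valence electrons; Ca⁺ still has 1 valence electron; O⁺ still has 5 valence electrons; Li⁺ is the bare [He] core.
Usually core removal costs more than valence removal, but here the competition is close: a tightly held n=2 valence electron can cost more to remove than an n=3 core electron, so the actual values have to decide it.
Valence configurations: Si⁺ [Ne]3s²3p¹, Ca⁺ [Ar]4s¹, O⁺ [He]2s²2p³.
Approximate IE_2 values (kJ/mol): K 3052, Si 1577, Ca 1145, O 3388, Li 7298.
Overall IE_2 order: Ca < Si < K < O < Li.

Li, O, K, Si, Ca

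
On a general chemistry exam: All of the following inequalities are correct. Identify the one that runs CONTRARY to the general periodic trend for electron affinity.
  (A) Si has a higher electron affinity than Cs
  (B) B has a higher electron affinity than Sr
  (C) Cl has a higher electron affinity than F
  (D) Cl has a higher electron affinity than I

The general trend: electron affinity increases across a period and decreases down a group.
(A) Si (period 3, group 14) vs Cs (period 6, group 1): the stated order agrees with the simple trend.
(B) B (period 2, group 13) vs Sr (period 5, group 2): the stated order agrees with the simple trend.
(C) Cl (period 3, group 17) vs F (period 2, group 17): the stated order contradicts the simple trend.
(D) Cl (period 3, group 17) vs I (period 5, group 17): the stated order agrees with the simple trend.
The exception is (C): F's small 2p subshell makes the incoming electron feel strong e⁻–e⁻ repulsion, so Cl actually releases more energy on gaining an electron.

(C)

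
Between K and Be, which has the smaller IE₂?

Be

IE_2 is the cost of taking one more electron from the +1 cation: K⁺ is the bare [Ar] core; Be⁺ still has 1 valence electron.
Core electrons are held far more tightly than valence electrons, so K tops the IE_2 order.
Tabulated IE_2 (kJ/mol): K 3052, Be 1757.
So the second ionization energies run Be < K.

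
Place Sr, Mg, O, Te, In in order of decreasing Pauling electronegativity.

O is in period 2, group 16; Mg is in period 3, group 2; Sr is in period 5, group 2; In is in period 5, group 13; Te is in period 5, group 16.
EN rises left→right (higher Z_eff, smaller atoms) and falls top→bottom (larger, more shielded atoms).
These span different periods and groups, so the two trends combine.
Mg > Sr: they share group 2; the group trend gives Mg the larger value.
In > Mg: period and group pull opposite ways; the across-period shift dominates (1.78 vs 1.31).
Te > In: both are in period 5; the period trend gives Te the larger value.
O > Te: they share group 16; the group trend gives O the larger value.
For reference (Pauling): O 3.44, Mg 1.31, Sr 0.95, In 1.78, Te 2.10.
So from highest to lowest: O > Te > In > Mg > Sr.

O, Te, In, Mg, Sr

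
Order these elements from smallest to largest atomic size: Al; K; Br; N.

N, Br, Al, K

Atomic radius shrinks across a period as nuclear charge pulls the same shell inward, and grows down a group as new shells are added.
Here both period and group differ, so the two effects have to be weighed against each other.
Br > N: period and group pull opposite ways; the down-group shift dominates (114 vs 71 pm).
Al > Br: period and group pull opposite ways; the across-period shift dominates (126 vs 114 pm).
K > Al: relative to Al, both the across-period and down-group shifts push K's atomic radius up.
For reference (pm): N 71, Al 126, K 196, Br 114.
So from smallest to largest: N < Br < Al < K.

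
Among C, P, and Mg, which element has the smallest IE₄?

P

IE_4 is the cost of taking one more electron from the +3 cation: C³⁺ still has 1 valence electron; P³⁺ still has 2 valence electrons; Mg³⁺ is already 1 electron into the core.
Pulling an electron out of a noble-gas core costs far more than removing a remaining valence electron, so Mg sits at the high end of IE_4.
Valence configurations: C³⁺ [He]2s¹, P³⁺ [Ne]3s².
The numbers (kJ/mol): C 6223, P 4964, Mg 10543.
Overall IE_4 order: P < C < Mg.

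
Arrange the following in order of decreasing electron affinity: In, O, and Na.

O, Na, In

Adding an electron releases more energy for atoms nearer the top right (short of the noble gases).
Neither a single period nor a single group — weigh both effects.
Na > In: the two effects oppose for this pair; the down-group effect wins (53 vs 29 kJ/mol).
O > Na: relative to Na, both the across-period and down-group shifts push O's electron affinity up.
Tabulated electron affinity (kJ/mol): O 141, Na 53, In 29.
So from highest to lowest: O > Na > In.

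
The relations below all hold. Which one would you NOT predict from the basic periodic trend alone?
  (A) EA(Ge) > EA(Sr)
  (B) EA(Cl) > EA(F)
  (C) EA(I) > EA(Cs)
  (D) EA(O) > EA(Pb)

(B)

The general trend: electron affinity increases across a period and decreases down a group.
(A) Ge (period 4, group 14) vs Sr (period 5, group 2): the stated order agrees with the simple trend.
(B) Cl (period 3, group 17) vs F (period 2, group 17): the stated order contradicts the simple trend.
(C) I (period 5, group 17) vs Cs (period 6, group 1): the stated order agrees with the simple trend.
(D) O (period 2, group 16) vs Pb (period 6, group 14): the stated order agrees with the simple trend.
The exception is (B): F's small 2p subshell makes the incoming electron feel strong e⁻–e⁻ repulsion, so Cl actually releases more energy on gaining an electron.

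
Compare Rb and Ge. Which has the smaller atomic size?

Ge

Radius decreases left→right (rising Z_eff, same n) and increases top→bottom (higher n).
Neither a single period nor a single group — weigh both effects.
Rb > Ge: relative to Ge, both the across-period and down-group shifts push Rb's atomic radius up.
For reference (pm): Ge 121, Rb 210.
So Ge has the smaller atomic size (Ge < Rb).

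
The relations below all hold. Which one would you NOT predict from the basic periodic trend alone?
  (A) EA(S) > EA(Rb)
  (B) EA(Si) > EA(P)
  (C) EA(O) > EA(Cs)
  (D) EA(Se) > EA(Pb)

The general trend: electron affinity increases across a period and decreases down a group.
(A) S (period 3, group 16) vs Rb (period 5, group 1): the stated order agrees with the simple trend.
(B) Si (period 3, group 14) vs P (period 3, group 15): the stated order contradicts the simple trend.
(C) O (period 2, group 16) vs Cs (period 6, group 1): the stated order agrees with the simple trend.
(D) Se (period 4, group 16) vs Pb (period 6, group 14): the stated order agrees with the simple trend.
The exception is (B): adding an electron to P's half-filled 3p³ is unfavourable, so Si (3p²) has the more exothermic EA.

(B)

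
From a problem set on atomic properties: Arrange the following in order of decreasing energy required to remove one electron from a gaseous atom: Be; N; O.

Be is in period 2, group 2; N is in period 2, group 15; O is in period 2, group 16.
Across a period the outer electron is held more tightly (higher IE₁); down a group it sits in a higher shell, more shielded, and comes off more easily.
All lie in period 2; the across-period trend (first ionization energy increases left to right) applies, with the exception below.
Note the exception: N has a higher first ionization energy than O, contrary to the simple trend — pairing an electron in O's 2p⁴ costs repulsion energy, so O ionizes more easily than half-filled N (2p³).
Tabulated first ionization energy (kJ/mol): Be 900, N 1402, O 1314.
So from highest to lowest: N > O > Be.

N > O > Be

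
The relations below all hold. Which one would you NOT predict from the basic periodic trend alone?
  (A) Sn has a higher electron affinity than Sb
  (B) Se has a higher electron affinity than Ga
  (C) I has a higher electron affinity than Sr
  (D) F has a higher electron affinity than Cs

The general trend: electron affinity increases across a period and decreases down a group.
(A) Sn (period 5, group 14) vs Sb (period 5, group 15): the stated order contradicts the simple trend.
(B) Se (period 4, group 16) vs Ga (period 4, group 13): the stated order agrees with the simple trend.
(C) I (period 5, group 17) vs Sr (period 5, group 2): the stated order agrees with the simple trend.
(D) F (period 2, group 17) vs Cs (period 6, group 1): the stated order agrees with the simple trend.
The exception is (A): adding an electron to Sb's half-filled 5p³ is unfavourable, so Sn has the more exothermic EA.

(A)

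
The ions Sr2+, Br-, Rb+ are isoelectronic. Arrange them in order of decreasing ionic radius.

Br- > Rb+ > Sr2+

All of these have 36 electrons, so size is governed by nuclear charge alone: the more protons, the stronger the pull on the same electron cloud, and the smaller the ion.
Nuclear charges: Sr2+ (Z=38), Rb+ (Z=37), Br- (Z=35).
Largest to smallest: Br- > Rb+ > Sr2+.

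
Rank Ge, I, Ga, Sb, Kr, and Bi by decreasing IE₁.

Kr > I > Sb > Ge > Bi > Ga

Ga is in period 4, group 13; Ge is in period 4, group 14; Kr is in period 4, group 18; Sb is in period 5, group 15; I is in period 5, group 17; Bi is in period 6, group 15.
Across a period the outer electron is held more tightly (higher IE₁); down a group it sits in a higher shell, more shielded, and comes off more easily.
Here both period and group differ, so the two effects have to be weighed against each other.
Bi > Ga: period and group pull opposite ways; the across-period shift dominates (703 vs 579 kJ/mol).
Ge > Bi: period and group pull opposite ways; the down-group shift dominates (762 vs 703 kJ/mol).
Sb > Ge: the two effects oppose for this pair; the across-period effect wins (831 vs 762 kJ/mol).
I > Sb: I lies to the right of Sb in period 5, so the across-period effect alone puts I higher.
Kr > I: both effects reinforce here, so Kr is clearly the higher of the two.
Tabulated first ionization energy (kJ/mol): Ga 579, Ge 762, Kr 1351, Sb 831, I 1008, Bi 703.
So from highest to lowest: Kr > I > Sb > Ge > Bi > Ga.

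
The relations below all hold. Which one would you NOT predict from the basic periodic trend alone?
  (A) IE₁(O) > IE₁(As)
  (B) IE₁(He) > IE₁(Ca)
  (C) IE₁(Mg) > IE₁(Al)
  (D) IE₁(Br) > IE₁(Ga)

The general trend: first ionisation energy increases across a period and decreases down a group.
(A) O (period 2, group 16) vs As (period 4, group 15): the stated order agrees with the simple trend.
(B) He (period 1, group 18) vs Ca (period 4, group 2): the stated order agrees with the simple trend.
(C) Mg (period 3, group 2) vs Al (period 3, group 13): the stated order contradicts the simple trend.
(D) Br (period 4, group 17) vs Ga (period 4, group 13): the stated order agrees with the simple trend.
The exception is (C): Al's single 3p electron is easier to remove than one from Mg's filled 3s².

(C)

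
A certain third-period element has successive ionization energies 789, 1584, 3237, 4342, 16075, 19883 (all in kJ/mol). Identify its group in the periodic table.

Group 14

Look for the largest jump between consecutive ionization energies: IE5/IE4 ≈ 3.7, far larger than any earlier ratio.
That jump marks the point where a core electron is being removed. So the atom has 4 valence electrons.
A main-group element with 4 valence electrons is in group 14.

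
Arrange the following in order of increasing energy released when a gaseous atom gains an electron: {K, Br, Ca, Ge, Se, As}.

K is in period 4, group 1; Ca is in period 4, group 2; Ge is in period 4, group 14; As is in period 4, group 15; Se is in period 4, group 16; Br is in period 4, group 17.
Electron affinity generally becomes more exothermic across a period toward the halogens and less exothermic down a group.
All lie in period 4; the across-period trend (electron affinity increases left to right) applies, with the exception below.
Note the exception: K has a higher electron affinity than Ca, contrary to the simple trend — adding an electron to Ca (ns²) has to open a new, higher-energy np subshell, which is unfavourable.
Note the exception: Ge has a higher electron affinity than As, contrary to the simple trend — adding an electron to As's half-filled 4p³ is unfavourable, so Ge (4p²) has the more exothermic EA.
Tabulated electron affinity (kJ/mol): K 48, Ca 2, Ge 119, As 78, Se 195, Br 325.
So from lowest to highest: Ca < K < As < Ge < Se < Br.

Ca < K < As < Ge < Se < Br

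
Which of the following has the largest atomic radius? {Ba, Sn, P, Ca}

Ba

P is in period 3, group 15; Ca is in period 4, group 2; Sn is in period 5, group 14; Ba is in period 6, group 2.
Moving right in a period, electrons are added to the same shell under a stronger nuclear pull, so atoms get smaller; moving down, a new shell is opened and atoms get larger.
Here both period and group differ, so the two effects have to be weighed against each other.
Sn > P: both effects reinforce here, so Sn is clearly the larger of the two.
Ca > Sn: period and group pull opposite ways; the across-period shift dominates (171 vs 140 pm).
Ba > Ca: they share group 2; the group trend gives Ba the larger value.
For reference (pm): P 111, Ca 171, Sn 140, Ba 196.
The largest atomic radius among these belongs to Ba.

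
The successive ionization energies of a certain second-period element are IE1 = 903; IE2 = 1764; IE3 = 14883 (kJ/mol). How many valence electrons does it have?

2

Look for the largest jump between consecutive ionization energies: IE3/IE2 ≈ 8.4, far larger than any earlier ratio.
That jump marks the point where a core electron is being removed. So the atom has 2 valence electrons.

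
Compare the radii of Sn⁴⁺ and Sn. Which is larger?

Sn

Forming Sn⁴⁺ removes 4 electrons from Sn. Fewer electrons for the same nuclear charge means less shielding and a higher Z_eff on the remaining electrons.
A cation is smaller than its parent atom: Sn⁴⁺ < Sn.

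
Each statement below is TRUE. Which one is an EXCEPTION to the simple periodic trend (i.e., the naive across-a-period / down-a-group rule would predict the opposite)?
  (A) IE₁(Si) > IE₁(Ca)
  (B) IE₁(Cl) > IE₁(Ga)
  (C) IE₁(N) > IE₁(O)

The general trend: first ionization energy increases across a period and decreases down a group.
(A) Si (period 3, group 14) vs Ca (period 4, group 2): the stated order agrees with the simple trend.
(B) Cl (period 3, group 17) vs Ga (period 4, group 13): the stated order agrees with the simple trend.
(C) N (period 2, group 15) vs O (period 2, group 16): the stated order contradicts the simple trend.
The exception is (C): pairing an electron in O's 2p⁴ costs repulsion energy, so O ionizes more easily than half-filled N (2p³).

(C)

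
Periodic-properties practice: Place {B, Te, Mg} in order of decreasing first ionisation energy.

Removing the outermost electron gets harder across a period and easier down a group.
These span different periods and groups, so the two trends combine.
B > Mg: both effects reinforce here, so B is clearly the higher of the two.
Te > B: period and group pull opposite ways; the across-period shift dominates (869 vs 801 kJ/mol).
Approximate values (kJ/mol): B 801, Mg 738, Te 869.
So from highest to lowest: Te > B > Mg.

Te > B > Mg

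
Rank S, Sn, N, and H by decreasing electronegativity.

N > S > H > Sn

H is in period 1, group 1; N is in period 2, group 15; S is in period 3, group 16; Sn is in period 5, group 14.
EN rises left→right (higher Z_eff, smaller atoms) and falls top→bottom (larger, more shielded atoms).
These span different periods and groups, so the two trends combine.
H > Sn: period and group pull opposite ways; the down-group shift dominates (2.20 vs 1.96).
S > H: period and group pull opposite ways; the across-period shift dominates (2.58 vs 2.20).
N > S: the two effects oppose for this pair; the down-group effect wins (3.04 vs 2.58).
Tabulated electronegativity (Pauling): H 2.20, N 3.04, S 2.58, Sn 1.96.
So from highest to lowest: N > S > H > Sn.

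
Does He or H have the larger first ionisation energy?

First ionization energy rises across a period (greater Z_eff holds electrons more tightly) and falls down a group (valence electrons are farther from the nucleus).
All lie in period 1, so first ionization energy increases left to right.
So He has the larger first ionisation energy (He > H).

He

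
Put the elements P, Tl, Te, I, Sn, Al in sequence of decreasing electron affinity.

I > Te > Sn > P > Al > Tl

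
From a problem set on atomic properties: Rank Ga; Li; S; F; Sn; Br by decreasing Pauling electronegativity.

F > Br > S > Sn > Ga > Li

Li is in period 2, group 1; F is in period 2, group 17; S is in period 3, group 16; Ga is in period 4, group 13; Br is in period 4, group 17; Sn is in period 5, group 14.
Atoms toward the upper right of the periodic table pull bonding electrons most strongly.
Neither a single period nor a single group — weigh both effects.
Ga > Li: the two effects oppose for this pair; the across-period effect wins (1.81 vs 0.98).
Sn > Ga: the two effects oppose for this pair; the across-period effect wins (1.96 vs 1.81).
S > Sn: both effects reinforce here, so S is clearly the higher of the two.
Br > S: period and group pull opposite ways; the across-period shift dominates (2.96 vs 2.58).
F > Br: F sits above Br in group 17, so the down-group effect alone puts F higher.
Tabulated electronegativity (Pauling): Li 0.98, F 3.98, S 2.58, Ga 1.81, Br 2.96, Sn 1.96.
So from highest to lowest: F > Br > S > Sn > Ga > Li.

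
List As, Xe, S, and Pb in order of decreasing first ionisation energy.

S is in period 3, group 16; As is in period 4, group 15; Xe is in period 5, group 18; Pb is in period 6, group 14.
First ionization energy rises across a period (greater Z_eff holds electrons more tightly) and falls down a group (valence electrons are farther from the nucleus).
Here both period and group differ, so the two effects have to be weighed against each other.
As > Pb: both effects reinforce here, so As is clearly the higher of the two.
S > As: relative to As, both the across-period and down-group shifts push S's first ionization energy up.
Xe > S: the two effects oppose for this pair; the across-period effect wins (1170 vs 1000 kJ/mol).
For reference (kJ/mol): S 1000, As 947, Xe 1170, Pb 716.
So from highest to lowest: Xe > S > As > Pb.

Xe, S, As, Pb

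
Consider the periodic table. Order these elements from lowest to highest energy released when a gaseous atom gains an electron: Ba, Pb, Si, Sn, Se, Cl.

Adding an electron releases more energy for atoms nearer the top right (short of the noble gases).
Here both period and group differ, so the two effects have to be weighed against each other.
Pb > Ba: Pb lies to the right of Ba in period 6, so the across-period effect alone puts Pb higher.
Sn > Pb: Sn sits above Pb in group 14, so the down-group effect alone puts Sn higher.
Si > Sn: Si sits above Sn in group 14, so the down-group effect alone puts Si higher.
Se > Si: the two effects oppose for this pair; the across-period effect wins (195 vs 134 kJ/mol).
Cl > Se: relative to Se, both the across-period and down-group shifts push Cl's electron affinity up.
Tabulated electron affinity (kJ/mol): Si 134, Cl 349, Se 195, Sn 107, Ba 14, Pb 35.
So from lowest to highest: Ba < Pb < Sn < Si < Se < Cl.

Ba, Pb, Sn, Si, Se, Cl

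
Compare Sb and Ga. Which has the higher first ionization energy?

Sb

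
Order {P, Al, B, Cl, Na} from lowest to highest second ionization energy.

Al, P, Cl, B, Na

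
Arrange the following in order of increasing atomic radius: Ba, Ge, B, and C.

C, B, Ge, Ba

B is in period 2, group 13; C is in period 2, group 14; Ge is in period 4, group 14; Ba is in period 6, group 2.
Radius decreases left→right (rising Z_eff, same n) and increases top→bottom (higher n).
These span different periods and groups, so the two trends combine.
B > C: both are in period 2; the period trend gives B the larger value.
Ge > B: period and group pull opposite ways; the down-group shift dominates (121 vs 85 pm).
Ba > Ge: both effects reinforce here, so Ba is clearly the larger of the two.
Approximate values (pm): B 85, C 75, Ge 121, Ba 196.
So from smallest to largest: C < B < Ge < Ba.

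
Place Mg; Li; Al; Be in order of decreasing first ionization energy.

Li is in period 2, group 1; Be is in period 2, group 2; Mg is in period 3, group 2; Al is in period 3, group 13.
Removing the outermost electron gets harder across a period and easier down a group.
Neither a single period nor a single group — weigh both effects.
Al > Li: period and group pull opposite ways; the across-period shift dominates (578 vs 520 kJ/mol).
Mg > Al: this pair runs against the simple trend — see the exception note.
Be > Mg: they share group 2; the group trend gives Be the larger value.
Note the exception: Mg has a higher first ionization energy than Al, contrary to the simple trend — Al's single 3p electron is easier to remove than one from Mg's filled 3s².
Tabulated first ionization energy (kJ/mol): Li 520, Be 900, Mg 738, Al 578.
So from highest to lowest: Be > Mg > Al > Li.

Be > Mg > Al > Li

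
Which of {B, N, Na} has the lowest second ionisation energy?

B

IE_2 is the cost of taking one more electron from the +1 cation: B⁺ still has 2 valence electrons; N⁺ still has 4 valence electrons; Na⁺ is the bare [Ne] core.
Breaking into a closed-shell core is much more expensive than removing a leftover valence electron — Na has the largest IE_2 here.
Valence configurations: B⁺ [He]2s², N⁺ [He]2s²2p².
The numbers (kJ/mol): B 2427, N 2856, Na 4562.
Hence IE_2: B < N < Na.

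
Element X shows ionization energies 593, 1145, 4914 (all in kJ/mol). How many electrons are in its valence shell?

2

Look for the largest jump between consecutive ionization energies: IE3/IE2 ≈ 4.3, far larger than any earlier ratio.
That jump marks the point where a core electron is being removed. So the atom has 2 valence electrons.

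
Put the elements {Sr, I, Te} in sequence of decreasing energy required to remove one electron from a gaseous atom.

I, Te, Sr

Sr is in period 5, group 2; Te is in period 5, group 16; I is in period 5, group 17.
Removing the outermost electron gets harder across a period and easier down a group.
All lie in period 5, so first ionization energy increases left to right.
So from highest to lowest: I > Te > Sr.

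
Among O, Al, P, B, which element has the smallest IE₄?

The fourth ionization energy removes an electron from the +3 ion. For each element: O³⁺ still has 3 valence electrons; Al³⁺ is the bare [Ne] core; P³⁺ still has 2 valence electrons; B³⁺ is the bare [He] core.
Pulling an electron out of a noble-gas core costs far more than removing a remaining valence electron, so Al and B sit at the high end of IE_4.
Valence configurations: O³⁺ [He]2s²2p¹, P³⁺ [Ne]3s².
The numbers (kJ/mol): O 7469, Al 11577, P 4964, B 25026.
Overall IE_4 order: P < O < Al < B.

P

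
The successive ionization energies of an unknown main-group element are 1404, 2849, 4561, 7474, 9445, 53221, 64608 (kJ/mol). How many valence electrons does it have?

5

Look for the largest jump between consecutive ionization energies: IE6/IE5 ≈ 5.6, far larger than any earlier ratio.
That jump marks the point where a core electron is being removed. So the atom has 5 valence electrons.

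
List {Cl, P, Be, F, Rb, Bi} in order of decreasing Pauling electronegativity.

F, Cl, P, Bi, Be, Rb

Smaller atoms with higher effective nuclear charge are more electronegative.
Neither a single period nor a single group — weigh both effects.
Be > Rb: both effects reinforce here, so Be is clearly the higher of the two.
Bi > Be: period and group pull opposite ways; the across-period shift dominates (2.02 vs 1.57).
P > Bi: P sits above Bi in group 15, so the down-group effect alone puts P higher.
Cl > P: both are in period 3; the period trend gives Cl the larger value.
F > Cl: they share group 17; the group trend gives F the larger value.
For reference (Pauling): Be 1.57, F 3.98, P 2.19, Cl 3.16, Rb 0.82, Bi 2.02.
So from highest to lowest: F > Cl > P > Bi > Be > Rb.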